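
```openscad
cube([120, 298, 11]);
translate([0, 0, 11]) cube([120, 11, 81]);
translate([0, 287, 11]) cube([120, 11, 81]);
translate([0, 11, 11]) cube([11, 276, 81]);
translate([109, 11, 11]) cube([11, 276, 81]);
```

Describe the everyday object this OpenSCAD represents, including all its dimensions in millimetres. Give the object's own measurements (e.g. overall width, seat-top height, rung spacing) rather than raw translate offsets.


An open-topped rectangular box: outside dimensions 120×298×92 mm, with a uniform wall and base thickness of 11 mm. The base is a full 120×298 slab on the floor; four walls sit on top of the base. The front and back walls (the −y and +y sides) span the full width; the two side walls fit between them.


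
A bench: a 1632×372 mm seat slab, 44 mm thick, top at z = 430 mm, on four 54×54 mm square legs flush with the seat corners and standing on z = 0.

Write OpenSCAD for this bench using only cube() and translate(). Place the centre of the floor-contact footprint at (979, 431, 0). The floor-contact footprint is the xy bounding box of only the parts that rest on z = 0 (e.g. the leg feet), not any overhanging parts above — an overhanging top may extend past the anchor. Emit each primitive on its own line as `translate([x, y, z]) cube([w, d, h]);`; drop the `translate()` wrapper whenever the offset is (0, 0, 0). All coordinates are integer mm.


// leg_h = 430 − 44 = 386
translate([163, 245, 386]) cube([1632, 372, 44]);
translate([163, 245, 0]) cube([54, 54, 386]);
translate([163, 563, 0]) cube([54, 54, 386]);
translate([1741, 245, 0]) cube([54, 54, 386]);
translate([1741, 563, 0]) cube([54, 54, 386]);


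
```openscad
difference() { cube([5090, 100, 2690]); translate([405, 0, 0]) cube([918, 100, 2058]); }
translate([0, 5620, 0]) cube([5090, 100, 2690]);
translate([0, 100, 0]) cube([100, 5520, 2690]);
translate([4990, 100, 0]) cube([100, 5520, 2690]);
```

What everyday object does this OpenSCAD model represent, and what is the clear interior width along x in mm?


A single room. The interior width is 4890 mm.

Four walls enclosing a rectangle with a door in the front wall — a room. Outside width 5090 minus two 100 mm walls gives 4890 mm.


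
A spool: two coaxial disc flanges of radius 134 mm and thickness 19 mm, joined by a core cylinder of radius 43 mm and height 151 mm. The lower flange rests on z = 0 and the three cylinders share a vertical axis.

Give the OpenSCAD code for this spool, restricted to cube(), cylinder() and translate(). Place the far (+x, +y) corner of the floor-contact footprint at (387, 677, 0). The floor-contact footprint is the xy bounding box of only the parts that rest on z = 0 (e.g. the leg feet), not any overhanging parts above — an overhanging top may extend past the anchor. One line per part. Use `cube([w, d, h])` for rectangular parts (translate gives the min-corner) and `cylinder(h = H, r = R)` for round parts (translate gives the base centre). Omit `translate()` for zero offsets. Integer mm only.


translate([253, 543, 0]) cylinder(h = 19, r = 134);
translate([253, 543, 19]) cylinder(h = 151, r = 43);
translate([253, 543, 170]) cylinder(h = 19, r = 134);


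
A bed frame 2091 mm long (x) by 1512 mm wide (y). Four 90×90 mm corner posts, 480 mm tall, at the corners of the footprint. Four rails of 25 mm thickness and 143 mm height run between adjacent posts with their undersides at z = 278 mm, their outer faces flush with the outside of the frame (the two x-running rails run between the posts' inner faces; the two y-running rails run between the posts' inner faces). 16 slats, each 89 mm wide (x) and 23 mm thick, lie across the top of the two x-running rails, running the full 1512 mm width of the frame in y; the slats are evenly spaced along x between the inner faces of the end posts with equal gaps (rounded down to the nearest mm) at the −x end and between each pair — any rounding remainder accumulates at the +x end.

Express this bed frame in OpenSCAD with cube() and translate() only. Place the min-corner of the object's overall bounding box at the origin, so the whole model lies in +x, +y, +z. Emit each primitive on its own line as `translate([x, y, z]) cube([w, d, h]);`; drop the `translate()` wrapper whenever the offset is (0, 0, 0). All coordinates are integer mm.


// slat z = rail_z + rail_h = 278 + 143 = 421
// slat gap = ⌊(1911 − 16·89) / 17⌋ = 28
cube([90, 90, 480]);
translate([0, 1422, 0]) cube([90, 90, 480]);
translate([2001, 0, 0]) cube([90, 90, 480]);
translate([2001, 1422, 0]) cube([90, 90, 480]);
translate([90, 0, 278]) cube([1911, 25, 143]);
translate([90, 1487, 278]) cube([1911, 25, 143]);
translate([0, 90, 278]) cube([25, 1332, 143]);
translate([2066, 90, 278]) cube([25, 1332, 143]);
translate([118, 0, 421]) cube([89, 1512, 23]);
translate([235, 0, 421]) cube([89, 1512, 23]);
translate([352, 0, 421]) cube([89, 1512, 23]);
translate([469, 0, 421]) cube([89, 1512, 23]);
translate([586, 0, 421]) cube([89, 1512, 23]);
translate([703, 0, 421]) cube([89, 1512, 23]);
translate([820, 0, 421]) cube([89, 1512, 23]);
translate([937, 0, 421]) cube([89, 1512, 23]);
translate([1054, 0, 421]) cube([89, 1512, 23]);
translate([1171, 0, 421]) cube([89, 1512, 23]);
translate([1288, 0, 421]) cube([89, 1512, 23]);
translate([1405, 0, 421]) cube([89, 1512, 23]);
translate([1522, 0, 421]) cube([89, 1512, 23]);
translate([1639, 0, 421]) cube([89, 1512, 23]);
translate([1756, 0, 421]) cube([89, 1512, 23]);
translate([1873, 0, 421]) cube([89, 1512, 23]);


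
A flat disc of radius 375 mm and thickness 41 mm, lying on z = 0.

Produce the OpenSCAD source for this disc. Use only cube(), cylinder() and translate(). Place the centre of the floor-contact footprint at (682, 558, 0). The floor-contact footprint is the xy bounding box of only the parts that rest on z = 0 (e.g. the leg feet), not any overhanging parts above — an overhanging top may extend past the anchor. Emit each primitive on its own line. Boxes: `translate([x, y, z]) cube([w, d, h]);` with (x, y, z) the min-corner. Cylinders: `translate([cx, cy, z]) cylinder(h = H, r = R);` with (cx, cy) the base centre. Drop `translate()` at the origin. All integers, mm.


translate([682, 558, 0]) cylinder(h = 41, r = 375);


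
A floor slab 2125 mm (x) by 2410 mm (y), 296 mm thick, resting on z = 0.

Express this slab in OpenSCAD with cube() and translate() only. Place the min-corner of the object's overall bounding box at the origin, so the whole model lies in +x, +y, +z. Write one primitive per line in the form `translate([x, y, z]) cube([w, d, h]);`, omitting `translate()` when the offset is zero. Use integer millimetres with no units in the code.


cube([2125, 2410, 296]);


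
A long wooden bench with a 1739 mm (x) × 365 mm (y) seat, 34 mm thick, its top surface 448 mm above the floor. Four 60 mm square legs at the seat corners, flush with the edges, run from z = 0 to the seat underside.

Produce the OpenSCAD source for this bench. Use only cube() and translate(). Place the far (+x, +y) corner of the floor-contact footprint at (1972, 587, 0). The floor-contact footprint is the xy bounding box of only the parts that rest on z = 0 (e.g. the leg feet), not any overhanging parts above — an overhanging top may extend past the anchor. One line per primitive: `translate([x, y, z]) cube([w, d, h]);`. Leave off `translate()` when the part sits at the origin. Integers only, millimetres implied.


// leg_h = 448 − 34 = 414
translate([233, 222, 414]) cube([1739, 365, 34]);
translate([233, 222, 0]) cube([60, 60, 414]);
translate([233, 527, 0]) cube([60, 60, 414]);
translate([1912, 222, 0]) cube([60, 60, 414]);
translate([1912, 527, 0]) cube([60, 60, 414]);


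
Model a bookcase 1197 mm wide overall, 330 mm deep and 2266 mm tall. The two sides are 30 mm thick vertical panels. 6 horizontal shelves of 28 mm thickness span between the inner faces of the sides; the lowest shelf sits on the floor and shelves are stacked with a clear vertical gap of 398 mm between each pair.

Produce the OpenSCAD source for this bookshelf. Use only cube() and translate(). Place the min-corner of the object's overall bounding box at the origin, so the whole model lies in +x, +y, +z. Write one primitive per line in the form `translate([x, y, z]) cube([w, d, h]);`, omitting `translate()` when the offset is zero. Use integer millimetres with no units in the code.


cube([30, 330, 2266]);
translate([1167, 0, 0]) cube([30, 330, 2266]);
translate([30, 0, 0]) cube([1137, 330, 28]);
translate([30, 0, 426]) cube([1137, 330, 28]);
translate([30, 0, 852]) cube([1137, 330, 28]);
translate([30, 0, 1278]) cube([1137, 330, 28]);
translate([30, 0, 1704]) cube([1137, 330, 28]);
translate([30, 0, 2130]) cube([1137, 330, 28]);


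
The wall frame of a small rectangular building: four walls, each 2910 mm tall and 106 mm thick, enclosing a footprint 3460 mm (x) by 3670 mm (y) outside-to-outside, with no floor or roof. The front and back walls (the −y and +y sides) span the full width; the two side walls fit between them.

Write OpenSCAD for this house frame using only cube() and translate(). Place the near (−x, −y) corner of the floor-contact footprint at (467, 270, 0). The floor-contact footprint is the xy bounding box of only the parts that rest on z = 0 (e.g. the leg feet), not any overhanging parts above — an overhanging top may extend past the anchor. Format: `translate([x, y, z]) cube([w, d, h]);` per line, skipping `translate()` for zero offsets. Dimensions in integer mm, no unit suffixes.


translate([467, 270, 0]) cube([3460, 106, 2910]);
translate([467, 3834, 0]) cube([3460, 106, 2910]);
translate([467, 376, 0]) cube([106, 3458, 2910]);
translate([3821, 376, 0]) cube([106, 3458, 2910]);


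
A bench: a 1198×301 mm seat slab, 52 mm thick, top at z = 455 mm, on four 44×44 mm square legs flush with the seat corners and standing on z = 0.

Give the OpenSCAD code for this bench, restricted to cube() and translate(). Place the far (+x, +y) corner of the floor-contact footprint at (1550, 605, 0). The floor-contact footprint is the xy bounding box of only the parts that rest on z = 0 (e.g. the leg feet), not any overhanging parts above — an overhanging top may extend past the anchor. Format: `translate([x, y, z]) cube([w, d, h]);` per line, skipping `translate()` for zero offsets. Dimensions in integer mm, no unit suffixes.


translate([352, 304, 403]) cube([1198, 301, 52]);
translate([352, 304, 0]) cube([44, 44, 403]);
translate([352, 561, 0]) cube([44, 44, 403]);
translate([1506, 304, 0]) cube([44, 44, 403]);
translate([1506, 561, 0]) cube([44, 44, 403]);


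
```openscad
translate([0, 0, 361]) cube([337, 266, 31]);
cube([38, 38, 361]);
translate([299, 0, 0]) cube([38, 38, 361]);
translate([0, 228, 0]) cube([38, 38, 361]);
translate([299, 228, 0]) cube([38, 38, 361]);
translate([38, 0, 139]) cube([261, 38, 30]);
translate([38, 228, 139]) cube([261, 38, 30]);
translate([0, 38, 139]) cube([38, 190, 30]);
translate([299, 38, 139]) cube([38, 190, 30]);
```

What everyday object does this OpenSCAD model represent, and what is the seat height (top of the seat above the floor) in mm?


A stool. The seat height is 392 mm.

A 337×266×31 slab at z = 361 on four corner posts — a stool. The seat top is 361 + 31 = 392 mm.


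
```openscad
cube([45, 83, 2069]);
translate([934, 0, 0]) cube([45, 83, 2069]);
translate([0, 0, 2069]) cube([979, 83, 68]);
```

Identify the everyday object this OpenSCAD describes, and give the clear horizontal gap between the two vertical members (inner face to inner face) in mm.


A door frame. The clear opening width is 889 mm.

Two 2069 mm tall posts with a header on top — a door frame. The left jamb is 45 mm wide at x = 0; the right jamb starts at x = 934. The clear opening is 934 − 45 = 889 mm.


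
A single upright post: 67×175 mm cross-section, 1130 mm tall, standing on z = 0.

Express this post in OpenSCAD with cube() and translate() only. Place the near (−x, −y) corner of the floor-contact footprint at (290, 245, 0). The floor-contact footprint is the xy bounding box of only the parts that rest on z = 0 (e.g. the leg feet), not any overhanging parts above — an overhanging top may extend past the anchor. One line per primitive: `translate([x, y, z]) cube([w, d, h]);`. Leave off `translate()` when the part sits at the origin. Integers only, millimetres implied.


translate([290, 245, 0]) cube([67, 175, 1130]);


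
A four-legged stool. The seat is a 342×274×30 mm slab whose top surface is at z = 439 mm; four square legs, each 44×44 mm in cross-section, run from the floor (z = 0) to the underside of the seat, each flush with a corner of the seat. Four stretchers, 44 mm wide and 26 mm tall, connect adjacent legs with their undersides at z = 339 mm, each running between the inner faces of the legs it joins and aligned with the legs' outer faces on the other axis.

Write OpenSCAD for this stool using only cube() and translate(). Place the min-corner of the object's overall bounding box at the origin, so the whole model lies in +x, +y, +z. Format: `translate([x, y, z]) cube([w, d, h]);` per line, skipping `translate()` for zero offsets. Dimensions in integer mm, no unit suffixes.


// leg_h = 439 - 30 = 409
// stretcher span = 342 - 2*44 = 254
translate([0, 0, 409]) cube([342, 274, 30]);
cube([44, 44, 409]);
translate([298, 0, 0]) cube([44, 44, 409]);
translate([0, 230, 0]) cube([44, 44, 409]);
translate([298, 230, 0]) cube([44, 44, 409]);
translate([44, 0, 339]) cube([254, 44, 26]);
translate([44, 230, 339]) cube([254, 44, 26]);
translate([0, 44, 339]) cube([44, 186, 26]);
translate([298, 44, 339]) cube([44, 186, 26]);


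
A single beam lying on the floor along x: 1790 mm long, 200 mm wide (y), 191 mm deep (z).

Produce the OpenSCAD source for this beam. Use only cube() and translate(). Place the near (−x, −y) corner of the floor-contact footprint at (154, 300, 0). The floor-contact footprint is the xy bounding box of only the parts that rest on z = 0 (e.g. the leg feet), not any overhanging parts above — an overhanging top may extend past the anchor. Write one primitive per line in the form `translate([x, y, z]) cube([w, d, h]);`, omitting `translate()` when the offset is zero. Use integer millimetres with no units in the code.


translate([154, 300, 0]) cube([1790, 200, 191]);


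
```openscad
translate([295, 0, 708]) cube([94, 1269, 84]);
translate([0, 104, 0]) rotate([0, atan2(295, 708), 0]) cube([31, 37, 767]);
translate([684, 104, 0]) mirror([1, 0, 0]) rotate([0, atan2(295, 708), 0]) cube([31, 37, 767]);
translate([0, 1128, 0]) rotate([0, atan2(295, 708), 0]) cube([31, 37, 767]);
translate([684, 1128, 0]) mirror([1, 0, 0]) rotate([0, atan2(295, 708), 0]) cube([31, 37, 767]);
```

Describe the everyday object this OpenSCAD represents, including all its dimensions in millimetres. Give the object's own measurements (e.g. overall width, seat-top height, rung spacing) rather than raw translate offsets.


A sawhorse. A 94×1269×84 mm beam (x, y, z) sits on two A-frame leg pairs. Each pair is two raked legs of 31×37 mm section (37 mm along y) splaying symmetrically in x. Each leg rises 708 mm vertically over 295 mm of horizontal reach and is 767 mm long along its own axis. Every leg's outer bottom edge rests on the floor and its outer top edge meets a bottom edge of the beam — the left legs (tilting toward +x) meet the beam's −x bottom edge, the right legs (their mirror images, tilting toward −x) meet its +x bottom edge — so the leg tops tuck under the beam, the beam's underside is 708 mm above the floor, and the feet are 684 mm apart outside-to-outside with the beam centred between them. The two leg pairs are set in 104 mm from either end of the beam.


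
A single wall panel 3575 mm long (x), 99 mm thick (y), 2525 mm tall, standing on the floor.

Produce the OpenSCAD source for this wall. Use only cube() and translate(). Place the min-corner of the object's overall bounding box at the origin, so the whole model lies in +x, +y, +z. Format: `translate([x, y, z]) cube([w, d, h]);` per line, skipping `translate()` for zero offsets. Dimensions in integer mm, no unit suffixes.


cube([3575, 99, 2525]);


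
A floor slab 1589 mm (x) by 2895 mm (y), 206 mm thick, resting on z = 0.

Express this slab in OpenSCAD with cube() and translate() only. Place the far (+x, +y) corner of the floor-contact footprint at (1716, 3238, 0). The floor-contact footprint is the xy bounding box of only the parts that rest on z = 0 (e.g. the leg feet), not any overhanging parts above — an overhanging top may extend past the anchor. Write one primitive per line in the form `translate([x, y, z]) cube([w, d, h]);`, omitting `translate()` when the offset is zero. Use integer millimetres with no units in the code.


translate([127, 343, 0]) cube([1589, 2895, 206]);


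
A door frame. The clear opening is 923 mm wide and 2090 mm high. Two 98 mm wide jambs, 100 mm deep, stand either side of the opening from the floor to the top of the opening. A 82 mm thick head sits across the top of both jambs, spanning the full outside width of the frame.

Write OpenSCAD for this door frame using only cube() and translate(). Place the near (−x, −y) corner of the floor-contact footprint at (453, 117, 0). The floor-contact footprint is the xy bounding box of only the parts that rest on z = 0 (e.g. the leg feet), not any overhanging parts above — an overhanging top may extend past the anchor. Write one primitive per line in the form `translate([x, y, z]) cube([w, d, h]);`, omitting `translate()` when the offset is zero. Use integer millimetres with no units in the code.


translate([453, 117, 0]) cube([98, 100, 2090]);
translate([1474, 117, 0]) cube([98, 100, 2090]);
translate([453, 117, 2090]) cube([1119, 100, 82]);


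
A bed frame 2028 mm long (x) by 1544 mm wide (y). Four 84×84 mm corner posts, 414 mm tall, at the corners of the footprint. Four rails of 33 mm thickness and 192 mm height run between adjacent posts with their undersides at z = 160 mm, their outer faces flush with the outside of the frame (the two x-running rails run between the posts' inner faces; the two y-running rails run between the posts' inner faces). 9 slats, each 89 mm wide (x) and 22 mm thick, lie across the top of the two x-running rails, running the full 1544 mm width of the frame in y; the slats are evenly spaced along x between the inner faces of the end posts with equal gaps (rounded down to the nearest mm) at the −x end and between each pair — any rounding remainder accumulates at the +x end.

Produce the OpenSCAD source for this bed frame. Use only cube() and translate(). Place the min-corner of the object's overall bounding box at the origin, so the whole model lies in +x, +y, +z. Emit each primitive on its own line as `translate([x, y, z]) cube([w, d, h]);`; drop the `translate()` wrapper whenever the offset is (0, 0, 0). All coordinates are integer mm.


cube([84, 84, 414]);
translate([0, 1460, 0]) cube([84, 84, 414]);
translate([1944, 0, 0]) cube([84, 84, 414]);
translate([1944, 1460, 0]) cube([84, 84, 414]);
translate([84, 0, 160]) cube([1860, 33, 192]);
translate([84, 1511, 160]) cube([1860, 33, 192]);
translate([0, 84, 160]) cube([33, 1376, 192]);
translate([1995, 84, 160]) cube([33, 1376, 192]);
translate([189, 0, 352]) cube([89, 1544, 22]);
translate([383, 0, 352]) cube([89, 1544, 22]);
translate([577, 0, 352]) cube([89, 1544, 22]);
translate([771, 0, 352]) cube([89, 1544, 22]);
translate([965, 0, 352]) cube([89, 1544, 22]);
translate([1159, 0, 352]) cube([89, 1544, 22]);
translate([1353, 0, 352]) cube([89, 1544, 22]);
translate([1547, 0, 352]) cube([89, 1544, 22]);
translate([1741, 0, 352]) cube([89, 1544, 22]);


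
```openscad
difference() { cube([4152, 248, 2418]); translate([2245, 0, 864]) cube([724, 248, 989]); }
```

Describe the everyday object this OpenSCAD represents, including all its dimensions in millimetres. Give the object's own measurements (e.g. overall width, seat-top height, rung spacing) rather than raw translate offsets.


A wall 4152 mm long (x), 248 mm thick (y), 2418 mm tall, with a rectangular window opening cut through it. The opening is 724 mm wide and 989 mm tall; its sill is at z = 864 mm and its near (−x) edge is 2245 mm from the wall's −x end. The opening passes through the full wall thickness.


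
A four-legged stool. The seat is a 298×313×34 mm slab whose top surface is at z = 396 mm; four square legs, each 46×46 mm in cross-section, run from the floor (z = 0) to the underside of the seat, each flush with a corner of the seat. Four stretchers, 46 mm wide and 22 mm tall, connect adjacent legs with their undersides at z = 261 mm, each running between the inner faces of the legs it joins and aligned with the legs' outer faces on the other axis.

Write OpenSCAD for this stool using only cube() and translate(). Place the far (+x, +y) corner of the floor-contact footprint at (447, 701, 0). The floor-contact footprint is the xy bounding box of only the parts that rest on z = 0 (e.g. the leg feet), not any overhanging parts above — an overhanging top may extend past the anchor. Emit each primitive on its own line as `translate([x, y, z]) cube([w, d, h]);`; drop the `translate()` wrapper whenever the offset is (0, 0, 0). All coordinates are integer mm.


translate([149, 388, 362]) cube([298, 313, 34]);
translate([149, 388, 0]) cube([46, 46, 362]);
translate([401, 388, 0]) cube([46, 46, 362]);
translate([149, 655, 0]) cube([46, 46, 362]);
translate([401, 655, 0]) cube([46, 46, 362]);
translate([195, 388, 261]) cube([206, 46, 22]);
translate([195, 655, 261]) cube([206, 46, 22]);
translate([149, 434, 261]) cube([46, 221, 22]);
translate([401, 434, 261]) cube([46, 221, 22]);


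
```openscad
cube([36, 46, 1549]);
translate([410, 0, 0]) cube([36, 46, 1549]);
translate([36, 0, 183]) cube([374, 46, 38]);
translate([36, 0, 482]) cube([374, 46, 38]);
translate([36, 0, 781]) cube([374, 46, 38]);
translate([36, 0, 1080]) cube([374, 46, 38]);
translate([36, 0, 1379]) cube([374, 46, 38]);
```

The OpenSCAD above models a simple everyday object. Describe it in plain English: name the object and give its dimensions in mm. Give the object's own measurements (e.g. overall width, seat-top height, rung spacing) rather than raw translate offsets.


A straight ladder. Two 36×46 mm vertical rails, 1549 mm tall, stand 446 mm apart (outside-to-outside) with their front faces coplanar on the −y side. 5 rungs, each 46 mm deep and 38 mm tall, span between the inner faces of the rails, front faces flush with the rails. The lowest rung's underside is at z = 183 mm and rungs are spaced 299 mm apart (underside to underside).


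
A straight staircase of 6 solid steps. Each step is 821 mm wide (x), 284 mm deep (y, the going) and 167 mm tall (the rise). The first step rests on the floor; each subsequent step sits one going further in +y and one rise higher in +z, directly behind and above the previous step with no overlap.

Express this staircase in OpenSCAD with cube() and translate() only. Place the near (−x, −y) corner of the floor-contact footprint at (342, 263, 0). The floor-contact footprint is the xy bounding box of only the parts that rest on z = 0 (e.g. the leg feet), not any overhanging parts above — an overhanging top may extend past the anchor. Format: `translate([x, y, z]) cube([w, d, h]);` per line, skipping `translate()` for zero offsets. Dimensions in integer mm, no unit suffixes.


translate([342, 263, 0]) cube([821, 284, 167]);
translate([342, 547, 167]) cube([821, 284, 167]);
translate([342, 831, 334]) cube([821, 284, 167]);
translate([342, 1115, 501]) cube([821, 284, 167]);
translate([342, 1399, 668]) cube([821, 284, 167]);
translate([342, 1683, 835]) cube([821, 284, 167]);


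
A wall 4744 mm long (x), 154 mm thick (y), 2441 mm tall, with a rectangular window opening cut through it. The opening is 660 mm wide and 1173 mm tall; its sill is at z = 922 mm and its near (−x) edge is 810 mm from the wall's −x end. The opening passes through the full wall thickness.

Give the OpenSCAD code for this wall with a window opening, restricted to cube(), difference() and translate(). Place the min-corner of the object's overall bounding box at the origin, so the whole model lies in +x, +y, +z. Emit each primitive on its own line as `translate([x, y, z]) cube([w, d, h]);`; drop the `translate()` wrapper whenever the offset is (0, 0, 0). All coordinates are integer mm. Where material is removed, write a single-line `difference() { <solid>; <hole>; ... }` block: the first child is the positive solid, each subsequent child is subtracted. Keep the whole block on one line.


difference() { cube([4744, 154, 2441]); translate([810, 0, 922]) cube([660, 154, 1173]); }


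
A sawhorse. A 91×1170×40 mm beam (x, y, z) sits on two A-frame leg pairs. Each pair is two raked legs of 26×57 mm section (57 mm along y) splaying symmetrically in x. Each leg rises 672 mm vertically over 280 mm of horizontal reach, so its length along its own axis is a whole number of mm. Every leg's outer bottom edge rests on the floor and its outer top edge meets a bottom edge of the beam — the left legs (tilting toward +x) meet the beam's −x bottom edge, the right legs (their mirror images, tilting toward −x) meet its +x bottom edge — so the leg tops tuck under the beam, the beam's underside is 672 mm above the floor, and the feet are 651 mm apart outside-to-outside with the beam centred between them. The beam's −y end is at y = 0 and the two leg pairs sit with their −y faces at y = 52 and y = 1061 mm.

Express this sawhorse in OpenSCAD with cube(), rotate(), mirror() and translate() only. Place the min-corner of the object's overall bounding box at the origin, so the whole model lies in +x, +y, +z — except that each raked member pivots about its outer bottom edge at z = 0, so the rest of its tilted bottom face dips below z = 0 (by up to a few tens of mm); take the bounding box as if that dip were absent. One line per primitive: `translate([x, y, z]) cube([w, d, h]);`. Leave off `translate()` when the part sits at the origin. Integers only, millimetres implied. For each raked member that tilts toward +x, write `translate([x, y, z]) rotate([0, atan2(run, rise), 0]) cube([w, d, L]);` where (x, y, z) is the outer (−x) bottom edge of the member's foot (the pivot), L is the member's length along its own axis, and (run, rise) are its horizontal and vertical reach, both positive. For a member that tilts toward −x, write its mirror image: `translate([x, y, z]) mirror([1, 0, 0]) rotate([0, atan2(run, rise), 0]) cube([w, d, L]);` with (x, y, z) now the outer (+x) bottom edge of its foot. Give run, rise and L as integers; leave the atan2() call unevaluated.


// leg length = √(280² + 672²) = 728
// right-leg outer foot x = 2·280 + 91 = 651
// beam min-corner = (280, 0, 672)
translate([280, 0, 672]) cube([91, 1170, 40]);
translate([0, 52, 0]) rotate([0, atan2(280, 672), 0]) cube([26, 57, 728]);
translate([651, 52, 0]) mirror([1, 0, 0]) rotate([0, atan2(280, 672), 0]) cube([26, 57, 728]);
translate([0, 1061, 0]) rotate([0, atan2(280, 672), 0]) cube([26, 57, 728]);
translate([651, 1061, 0]) mirror([1, 0, 0]) rotate([0, atan2(280, 672), 0]) cube([26, 57, 728]);


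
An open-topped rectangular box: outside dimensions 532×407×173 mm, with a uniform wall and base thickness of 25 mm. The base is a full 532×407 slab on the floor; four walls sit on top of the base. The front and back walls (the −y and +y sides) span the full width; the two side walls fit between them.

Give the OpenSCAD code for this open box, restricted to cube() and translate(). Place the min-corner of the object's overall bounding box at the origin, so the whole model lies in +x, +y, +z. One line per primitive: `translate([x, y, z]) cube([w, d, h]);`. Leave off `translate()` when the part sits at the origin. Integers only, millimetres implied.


cube([532, 407, 25]);
translate([0, 0, 25]) cube([532, 25, 148]);
translate([0, 382, 25]) cube([532, 25, 148]);
translate([0, 25, 25]) cube([25, 357, 148]);
translate([507, 25, 25]) cube([25, 357, 148]);


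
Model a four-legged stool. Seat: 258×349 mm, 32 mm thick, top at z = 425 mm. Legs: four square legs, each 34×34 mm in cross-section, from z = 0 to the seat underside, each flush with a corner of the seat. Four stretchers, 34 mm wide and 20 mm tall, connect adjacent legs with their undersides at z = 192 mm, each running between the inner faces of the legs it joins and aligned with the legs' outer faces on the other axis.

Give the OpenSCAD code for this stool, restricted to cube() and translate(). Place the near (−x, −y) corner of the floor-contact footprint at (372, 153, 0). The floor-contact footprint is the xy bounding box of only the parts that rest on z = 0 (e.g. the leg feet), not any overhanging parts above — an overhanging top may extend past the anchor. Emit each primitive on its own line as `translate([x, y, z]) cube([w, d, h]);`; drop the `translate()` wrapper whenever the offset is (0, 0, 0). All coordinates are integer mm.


translate([372, 153, 393]) cube([258, 349, 32]);
translate([372, 153, 0]) cube([34, 34, 393]);
translate([596, 153, 0]) cube([34, 34, 393]);
translate([372, 468, 0]) cube([34, 34, 393]);
translate([596, 468, 0]) cube([34, 34, 393]);
translate([406, 153, 192]) cube([190, 34, 20]);
translate([406, 468, 192]) cube([190, 34, 20]);
translate([372, 187, 192]) cube([34, 281, 20]);
translate([596, 187, 192]) cube([34, 281, 20]);


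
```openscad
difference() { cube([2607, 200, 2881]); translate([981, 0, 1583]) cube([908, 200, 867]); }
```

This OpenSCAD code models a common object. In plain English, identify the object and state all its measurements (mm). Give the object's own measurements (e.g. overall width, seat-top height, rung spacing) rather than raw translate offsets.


A wall 2607 mm long (x), 200 mm thick (y), 2881 mm tall, with a rectangular window opening cut through it. The opening is 908 mm wide and 867 mm tall; its sill is at z = 1583 mm and its near (−x) edge is 981 mm from the wall's −x end. The opening passes through the full wall thickness.


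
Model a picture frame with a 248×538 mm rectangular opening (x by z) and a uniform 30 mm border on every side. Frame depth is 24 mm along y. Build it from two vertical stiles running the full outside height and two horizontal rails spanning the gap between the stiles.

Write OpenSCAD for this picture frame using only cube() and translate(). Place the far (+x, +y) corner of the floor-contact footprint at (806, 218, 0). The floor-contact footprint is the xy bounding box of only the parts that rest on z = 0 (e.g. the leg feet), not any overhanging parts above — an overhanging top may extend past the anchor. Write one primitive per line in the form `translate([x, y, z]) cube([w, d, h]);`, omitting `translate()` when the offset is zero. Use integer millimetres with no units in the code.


translate([498, 194, 0]) cube([30, 24, 598]);
translate([776, 194, 0]) cube([30, 24, 598]);
translate([528, 194, 0]) cube([248, 24, 30]);
translate([528, 194, 568]) cube([248, 24, 30]);


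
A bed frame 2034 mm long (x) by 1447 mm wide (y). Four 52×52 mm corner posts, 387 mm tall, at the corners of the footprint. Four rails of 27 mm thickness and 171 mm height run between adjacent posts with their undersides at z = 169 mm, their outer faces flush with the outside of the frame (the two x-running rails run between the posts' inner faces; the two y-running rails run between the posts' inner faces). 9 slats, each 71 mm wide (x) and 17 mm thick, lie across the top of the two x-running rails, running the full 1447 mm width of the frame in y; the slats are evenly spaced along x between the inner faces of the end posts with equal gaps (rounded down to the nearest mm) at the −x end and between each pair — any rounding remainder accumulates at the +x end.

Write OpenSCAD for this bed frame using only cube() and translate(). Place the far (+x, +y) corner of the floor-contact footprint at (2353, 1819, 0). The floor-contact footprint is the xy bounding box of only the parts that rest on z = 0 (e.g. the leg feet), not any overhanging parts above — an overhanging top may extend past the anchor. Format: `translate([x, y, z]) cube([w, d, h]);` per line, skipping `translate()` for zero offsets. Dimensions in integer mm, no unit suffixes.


translate([319, 372, 0]) cube([52, 52, 387]);
translate([319, 1767, 0]) cube([52, 52, 387]);
translate([2301, 372, 0]) cube([52, 52, 387]);
translate([2301, 1767, 0]) cube([52, 52, 387]);
translate([371, 372, 169]) cube([1930, 27, 171]);
translate([371, 1792, 169]) cube([1930, 27, 171]);
translate([319, 424, 169]) cube([27, 1343, 171]);
translate([2326, 424, 169]) cube([27, 1343, 171]);
translate([500, 372, 340]) cube([71, 1447, 17]);
translate([700, 372, 340]) cube([71, 1447, 17]);
translate([900, 372, 340]) cube([71, 1447, 17]);
translate([1100, 372, 340]) cube([71, 1447, 17]);
translate([1300, 372, 340]) cube([71, 1447, 17]);
translate([1500, 372, 340]) cube([71, 1447, 17]);
translate([1700, 372, 340]) cube([71, 1447, 17]);
translate([1900, 372, 340]) cube([71, 1447, 17]);
translate([2100, 372, 340]) cube([71, 1447, 17]);


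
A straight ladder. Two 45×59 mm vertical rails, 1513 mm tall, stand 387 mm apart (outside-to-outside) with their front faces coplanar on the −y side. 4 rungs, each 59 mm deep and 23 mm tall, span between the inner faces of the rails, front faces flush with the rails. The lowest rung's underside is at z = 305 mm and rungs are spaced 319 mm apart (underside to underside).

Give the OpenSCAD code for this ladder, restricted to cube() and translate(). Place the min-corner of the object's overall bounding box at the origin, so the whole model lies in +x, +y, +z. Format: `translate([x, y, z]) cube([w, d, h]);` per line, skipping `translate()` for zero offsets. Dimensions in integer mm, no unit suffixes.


cube([45, 59, 1513]);
translate([342, 0, 0]) cube([45, 59, 1513]);
translate([45, 0, 305]) cube([297, 59, 23]);
translate([45, 0, 624]) cube([297, 59, 23]);
translate([45, 0, 943]) cube([297, 59, 23]);
translate([45, 0, 1262]) cube([297, 59, 23]);


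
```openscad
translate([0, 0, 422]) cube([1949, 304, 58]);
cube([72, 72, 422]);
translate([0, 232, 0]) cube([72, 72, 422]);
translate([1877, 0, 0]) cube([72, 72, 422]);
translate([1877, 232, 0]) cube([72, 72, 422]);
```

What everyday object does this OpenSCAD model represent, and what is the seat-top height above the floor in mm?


A bench. The seat-top height is 480 mm.

A long slab on four corner posts — a bench. The slab sits at z = 422 with thickness 58, so the top is 422 + 58 = 480 mm.


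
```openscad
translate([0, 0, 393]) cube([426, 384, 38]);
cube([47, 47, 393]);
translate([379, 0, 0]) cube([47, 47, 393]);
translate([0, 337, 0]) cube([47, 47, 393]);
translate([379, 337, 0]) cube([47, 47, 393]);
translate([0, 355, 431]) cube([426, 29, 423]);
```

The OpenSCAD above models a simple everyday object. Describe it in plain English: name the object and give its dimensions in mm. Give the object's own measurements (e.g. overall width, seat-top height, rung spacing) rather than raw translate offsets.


A chair. The seat is a 426×384×38 mm slab with its top at z = 431 mm, on four 47×47 mm corner legs (flush with the seat edges, standing on z = 0). A flat backrest 29 mm thick, 423 mm tall, spans the full seat width and rises from the seat top along its +y edge, rear face flush with the rear of the seat.


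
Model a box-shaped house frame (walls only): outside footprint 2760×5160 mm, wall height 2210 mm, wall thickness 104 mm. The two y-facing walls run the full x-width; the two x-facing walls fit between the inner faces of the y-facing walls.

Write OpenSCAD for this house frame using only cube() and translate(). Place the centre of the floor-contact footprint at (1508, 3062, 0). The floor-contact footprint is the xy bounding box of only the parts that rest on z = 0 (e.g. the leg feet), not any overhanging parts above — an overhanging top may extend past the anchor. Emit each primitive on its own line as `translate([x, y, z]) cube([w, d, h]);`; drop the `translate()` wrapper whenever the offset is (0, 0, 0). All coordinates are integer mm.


translate([128, 482, 0]) cube([2760, 104, 2210]);
translate([128, 5538, 0]) cube([2760, 104, 2210]);
translate([128, 586, 0]) cube([104, 4952, 2210]);
translate([2784, 586, 0]) cube([104, 4952, 2210]);


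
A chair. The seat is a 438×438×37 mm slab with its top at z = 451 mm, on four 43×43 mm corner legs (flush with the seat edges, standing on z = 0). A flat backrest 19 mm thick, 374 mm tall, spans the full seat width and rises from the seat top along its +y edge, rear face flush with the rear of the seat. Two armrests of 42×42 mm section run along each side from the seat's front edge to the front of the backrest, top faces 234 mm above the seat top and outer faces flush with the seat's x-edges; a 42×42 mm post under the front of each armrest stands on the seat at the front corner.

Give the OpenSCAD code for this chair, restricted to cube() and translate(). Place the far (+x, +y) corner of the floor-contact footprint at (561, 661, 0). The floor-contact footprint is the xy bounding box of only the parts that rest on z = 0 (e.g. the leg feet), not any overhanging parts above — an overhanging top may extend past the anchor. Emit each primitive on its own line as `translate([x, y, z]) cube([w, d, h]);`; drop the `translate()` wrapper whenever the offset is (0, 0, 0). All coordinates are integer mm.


translate([123, 223, 414]) cube([438, 438, 37]);
translate([123, 223, 0]) cube([43, 43, 414]);
translate([518, 223, 0]) cube([43, 43, 414]);
translate([123, 618, 0]) cube([43, 43, 414]);
translate([518, 618, 0]) cube([43, 43, 414]);
translate([123, 642, 451]) cube([438, 19, 374]);
translate([123, 223, 643]) cube([42, 419, 42]);
translate([519, 223, 643]) cube([42, 419, 42]);
translate([123, 223, 451]) cube([42, 42, 192]);
translate([519, 223, 451]) cube([42, 42, 192]);


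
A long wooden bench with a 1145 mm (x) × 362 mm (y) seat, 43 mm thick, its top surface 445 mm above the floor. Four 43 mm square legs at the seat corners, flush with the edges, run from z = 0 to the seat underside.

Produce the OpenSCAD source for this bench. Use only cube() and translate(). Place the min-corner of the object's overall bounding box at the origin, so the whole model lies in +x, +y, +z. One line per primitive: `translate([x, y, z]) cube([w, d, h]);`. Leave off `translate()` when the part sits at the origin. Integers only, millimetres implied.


translate([0, 0, 402]) cube([1145, 362, 43]);
cube([43, 43, 402]);
translate([0, 319, 0]) cube([43, 43, 402]);
translate([1102, 0, 0]) cube([43, 43, 402]);
translate([1102, 319, 0]) cube([43, 43, 402]);


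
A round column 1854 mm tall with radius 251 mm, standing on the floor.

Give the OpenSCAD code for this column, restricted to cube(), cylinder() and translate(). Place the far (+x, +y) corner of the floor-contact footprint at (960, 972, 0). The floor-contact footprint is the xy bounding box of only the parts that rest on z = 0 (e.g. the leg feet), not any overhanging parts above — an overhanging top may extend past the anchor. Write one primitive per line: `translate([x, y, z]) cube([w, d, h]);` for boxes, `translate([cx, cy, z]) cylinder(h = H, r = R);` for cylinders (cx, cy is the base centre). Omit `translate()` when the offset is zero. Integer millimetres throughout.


translate([709, 721, 0]) cylinder(h = 1854, r = 251);


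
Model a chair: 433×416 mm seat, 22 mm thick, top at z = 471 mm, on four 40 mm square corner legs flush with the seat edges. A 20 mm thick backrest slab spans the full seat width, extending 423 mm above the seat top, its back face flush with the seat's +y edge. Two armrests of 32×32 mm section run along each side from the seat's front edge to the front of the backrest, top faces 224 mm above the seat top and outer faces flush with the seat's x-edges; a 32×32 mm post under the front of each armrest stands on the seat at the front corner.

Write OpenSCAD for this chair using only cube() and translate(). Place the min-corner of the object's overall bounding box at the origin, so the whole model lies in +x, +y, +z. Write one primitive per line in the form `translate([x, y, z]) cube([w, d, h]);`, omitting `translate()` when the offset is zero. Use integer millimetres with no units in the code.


translate([0, 0, 449]) cube([433, 416, 22]);
cube([40, 40, 449]);
translate([393, 0, 0]) cube([40, 40, 449]);
translate([0, 376, 0]) cube([40, 40, 449]);
translate([393, 376, 0]) cube([40, 40, 449]);
translate([0, 396, 471]) cube([433, 20, 423]);
translate([0, 0, 663]) cube([32, 396, 32]);
translate([401, 0, 663]) cube([32, 396, 32]);
translate([0, 0, 471]) cube([32, 32, 192]);
translate([401, 0, 471]) cube([32, 32, 192]);
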